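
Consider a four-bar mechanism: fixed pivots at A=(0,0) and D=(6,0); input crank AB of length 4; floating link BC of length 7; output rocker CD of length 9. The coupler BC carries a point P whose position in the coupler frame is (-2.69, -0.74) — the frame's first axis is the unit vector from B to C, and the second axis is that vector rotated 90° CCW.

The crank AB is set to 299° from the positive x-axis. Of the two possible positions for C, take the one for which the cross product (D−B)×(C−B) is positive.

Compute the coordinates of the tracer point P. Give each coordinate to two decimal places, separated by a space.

4.32 -4.95

A=(0,0), D=(6.00,0)
B = A + 4.00·(cos299°, sin299°) = (1.9392, -3.4985)
|BD| = 5.3600
circle(B,7.00) ∩ circle(D,9.00): a=-0.3051, h=6.9933
  candidates: C₊=(-2.8565,1.6006) cross=37.484; C₋=(6.2727,-8.9959) cross=-37.484
  mode + wants cross > 0 → take C=(-2.8565,1.6006) (cross=37.484)
ex = (C−B)/|BC| = (-0.6851,0.7284); ey = (-0.7284,-0.6851)
P = B + -2.69·ex + -0.74·ey = (4.3212,-4.9510)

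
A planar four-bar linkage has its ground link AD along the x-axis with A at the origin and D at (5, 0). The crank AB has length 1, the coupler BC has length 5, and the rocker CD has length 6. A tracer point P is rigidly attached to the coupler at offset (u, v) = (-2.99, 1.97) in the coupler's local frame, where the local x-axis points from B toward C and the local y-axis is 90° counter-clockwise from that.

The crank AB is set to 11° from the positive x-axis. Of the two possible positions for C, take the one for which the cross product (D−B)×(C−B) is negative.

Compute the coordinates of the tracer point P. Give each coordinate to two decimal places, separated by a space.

2.70 3.33

A=(0,0), D=(5.00,0)
B = A + 1.00·(cos11°, sin11°) = (0.9816, 0.1908)
|BD| = 4.0229
circle(B,5.00) ∩ circle(D,6.00): a=0.6443, h=4.9583
  candidates: C₊=(1.8604,5.1130) cross=19.947; C₋=(1.3900,-4.7925) cross=-19.947
  mode - wants cross < 0 → take C=(1.3900,-4.7925) (cross=-19.947)
ex = (C−B)/|BC| = (0.0817,-0.9967); ey = (0.9967,0.0817)
P = B + -2.99·ex + 1.97·ey = (2.7008,3.3317)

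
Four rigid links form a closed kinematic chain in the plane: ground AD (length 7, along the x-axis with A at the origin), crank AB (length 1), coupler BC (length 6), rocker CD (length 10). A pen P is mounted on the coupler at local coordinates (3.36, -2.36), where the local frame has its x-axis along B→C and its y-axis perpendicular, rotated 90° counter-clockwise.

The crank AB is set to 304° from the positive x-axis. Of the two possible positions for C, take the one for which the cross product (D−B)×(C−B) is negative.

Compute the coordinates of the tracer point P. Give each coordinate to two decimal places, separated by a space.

A=(0,0), D=(7.00,0)
B = A + 1.00·(cos304°, sin304°) = (0.5592, -0.8290)
|BD| = 6.4939
circle(B,6.00) ∩ circle(D,10.00): a=-1.6807, h=5.7598
  candidates: C₊=(-1.8431,4.6691) cross=37.404; C₋=(-0.3724,-6.7563) cross=-37.404
  mode - wants cross < 0 → take C=(-0.3724,-6.7563) (cross=-37.404)
ex = (C−B)/|BC| = (-0.1553,-0.9879); ey = (0.9879,-0.1553)
P = B + 3.36·ex + -2.36·ey = (-2.2939,-3.7818)

-2.29 -3.78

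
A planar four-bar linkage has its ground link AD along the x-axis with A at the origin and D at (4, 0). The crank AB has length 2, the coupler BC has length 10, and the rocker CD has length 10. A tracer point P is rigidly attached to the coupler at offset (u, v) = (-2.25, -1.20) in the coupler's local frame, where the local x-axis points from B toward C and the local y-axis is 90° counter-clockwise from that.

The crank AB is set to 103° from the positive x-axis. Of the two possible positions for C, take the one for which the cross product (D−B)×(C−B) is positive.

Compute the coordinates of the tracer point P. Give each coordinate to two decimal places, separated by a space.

A=(0,0), D=(4.00,0)
B = A + 2.00·(cos103°, sin103°) = (-0.4499, 1.9487)
|BD| = 4.8579
circle(B,10.00) ∩ circle(D,10.00): a=2.4290, h=9.7005
  candidates: C₊=(5.6664,9.8602) cross=47.124; C₋=(-2.1163,-7.9114) cross=-47.124
  mode + wants cross > 0 → take C=(5.6664,9.8602) (cross=47.124)
ex = (C−B)/|BC| = (0.6116,0.7911); ey = (-0.7911,0.6116)
P = B + -2.25·ex + -1.20·ey = (-0.8767,-0.5653)

-0.88 -0.57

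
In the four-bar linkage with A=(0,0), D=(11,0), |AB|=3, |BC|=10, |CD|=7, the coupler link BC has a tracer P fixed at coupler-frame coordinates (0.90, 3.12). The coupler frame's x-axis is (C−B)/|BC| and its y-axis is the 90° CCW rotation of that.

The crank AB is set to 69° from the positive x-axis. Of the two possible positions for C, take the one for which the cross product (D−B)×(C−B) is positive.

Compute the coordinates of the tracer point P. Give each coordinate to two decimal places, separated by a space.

0.60 6.01

A=(0,0), D=(11.00,0)
B = A + 3.00·(cos69°, sin69°) = (1.0751, 2.8007)
|BD| = 10.3125
circle(B,10.00) ∩ circle(D,7.00): a=7.6290, h=6.4652
  candidates: C₊=(10.1732,6.9510) cross=66.672; C₋=(6.6615,-5.4934) cross=-66.672
  mode + wants cross > 0 → take C=(10.1732,6.9510) (cross=66.672)
ex = (C−B)/|BC| = (0.9098,0.4150); ey = (-0.4150,0.9098)
P = B + 0.90·ex + 3.12·ey = (0.5991,6.0129)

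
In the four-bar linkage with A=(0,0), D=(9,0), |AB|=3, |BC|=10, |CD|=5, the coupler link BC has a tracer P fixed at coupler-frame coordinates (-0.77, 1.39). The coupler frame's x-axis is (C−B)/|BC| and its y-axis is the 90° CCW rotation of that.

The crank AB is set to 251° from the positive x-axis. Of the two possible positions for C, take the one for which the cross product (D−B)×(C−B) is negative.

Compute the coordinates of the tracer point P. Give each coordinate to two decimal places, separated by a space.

-1.43 -1.31

A=(0,0), D=(9.00,0)
B = A + 3.00·(cos251°, sin251°) = (-0.9767, -2.8366)
|BD| = 10.3721
circle(B,10.00) ∩ circle(D,5.00): a=8.8015, h=4.7469
  candidates: C₊=(6.1911,4.1364) cross=49.236; C₋=(8.7875,-4.9955) cross=-49.236
  mode - wants cross < 0 → take C=(8.7875,-4.9955) (cross=-49.236)
ex = (C−B)/|BC| = (0.9764,-0.2159); ey = (0.2159,0.9764)
P = B + -0.77·ex + 1.39·ey = (-1.4285,-1.3131)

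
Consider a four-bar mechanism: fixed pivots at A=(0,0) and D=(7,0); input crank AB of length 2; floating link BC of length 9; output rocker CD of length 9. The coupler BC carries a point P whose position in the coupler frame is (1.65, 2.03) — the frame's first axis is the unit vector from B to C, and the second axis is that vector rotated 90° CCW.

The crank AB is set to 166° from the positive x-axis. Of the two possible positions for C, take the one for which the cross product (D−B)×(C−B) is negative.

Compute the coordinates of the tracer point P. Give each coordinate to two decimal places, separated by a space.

0.61 -0.08

A=(0,0), D=(7.00,0)
B = A + 2.00·(cos166°, sin166°) = (-1.9406, 0.4838)
|BD| = 8.9537
circle(B,9.00) ∩ circle(D,9.00): a=4.4768, h=7.8076
  candidates: C₊=(2.9516,8.0381) cross=69.906; C₋=(2.1078,-7.5542) cross=-69.906
  mode - wants cross < 0 → take C=(2.1078,-7.5542) (cross=-69.906)
ex = (C−B)/|BC| = (0.4498,-0.8931); ey = (0.8931,0.4498)
P = B + 1.65·ex + 2.03·ey = (0.6146,-0.0767)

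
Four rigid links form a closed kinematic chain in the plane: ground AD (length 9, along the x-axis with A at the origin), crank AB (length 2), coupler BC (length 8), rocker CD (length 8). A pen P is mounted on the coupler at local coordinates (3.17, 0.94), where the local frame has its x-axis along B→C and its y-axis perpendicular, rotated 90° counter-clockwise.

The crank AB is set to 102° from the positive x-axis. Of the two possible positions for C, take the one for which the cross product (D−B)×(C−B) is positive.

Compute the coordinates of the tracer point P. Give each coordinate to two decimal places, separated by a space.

A=(0,0), D=(9.00,0)
B = A + 2.00·(cos102°, sin102°) = (-0.4158, 1.9563)
|BD| = 9.6169
circle(B,8.00) ∩ circle(D,8.00): a=4.8085, h=6.3937
  candidates: C₊=(5.5927,7.2381) cross=61.487; C₋=(2.9915,-5.2818) cross=-61.487
  mode + wants cross > 0 → take C=(5.5927,7.2381) (cross=61.487)
ex = (C−B)/|BC| = (0.7511,0.6602); ey = (-0.6602,0.7511)
P = B + 3.17·ex + 0.94·ey = (1.3444,4.7552)

1.34 4.76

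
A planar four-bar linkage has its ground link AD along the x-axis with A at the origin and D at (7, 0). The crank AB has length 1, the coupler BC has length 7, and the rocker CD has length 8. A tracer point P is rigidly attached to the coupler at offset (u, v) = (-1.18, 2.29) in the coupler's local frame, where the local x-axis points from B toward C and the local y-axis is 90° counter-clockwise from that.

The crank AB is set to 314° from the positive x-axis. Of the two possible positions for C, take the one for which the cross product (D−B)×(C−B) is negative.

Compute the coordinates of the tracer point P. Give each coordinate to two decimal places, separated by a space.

A=(0,0), D=(7.00,0)
B = A + 1.00·(cos314°, sin314°) = (0.6947, -0.7193)
|BD| = 6.3462
circle(B,7.00) ∩ circle(D,8.00): a=1.9913, h=6.7108
  candidates: C₊=(1.9125,6.1739) cross=42.588; C₋=(3.4338,-7.1612) cross=-42.588
  mode - wants cross < 0 → take C=(3.4338,-7.1612) (cross=-42.588)
ex = (C−B)/|BC| = (0.3913,-0.9203); ey = (0.9203,0.3913)
P = B + -1.18·ex + 2.29·ey = (2.3403,1.2627)

2.34 1.26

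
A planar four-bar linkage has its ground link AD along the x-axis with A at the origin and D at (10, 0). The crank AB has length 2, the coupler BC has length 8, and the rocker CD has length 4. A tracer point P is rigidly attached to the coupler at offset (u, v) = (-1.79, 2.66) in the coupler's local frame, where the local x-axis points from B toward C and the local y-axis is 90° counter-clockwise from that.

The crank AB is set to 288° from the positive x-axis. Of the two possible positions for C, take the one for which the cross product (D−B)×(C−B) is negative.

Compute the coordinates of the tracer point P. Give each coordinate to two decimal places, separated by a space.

-0.54 1.09

A=(0,0), D=(10.00,0)
B = A + 2.00·(cos288°, sin288°) = (0.6180, -1.9021)
|BD| = 9.5728
circle(B,8.00) ∩ circle(D,4.00): a=7.2935, h=3.2870
  candidates: C₊=(7.1130,2.7686) cross=31.466; C₋=(8.4193,-3.6744) cross=-31.466
  mode - wants cross < 0 → take C=(8.4193,-3.6744) (cross=-31.466)
ex = (C−B)/|BC| = (0.9752,-0.2215); ey = (0.2215,0.9752)
P = B + -1.79·ex + 2.66·ey = (-0.5382,1.0883)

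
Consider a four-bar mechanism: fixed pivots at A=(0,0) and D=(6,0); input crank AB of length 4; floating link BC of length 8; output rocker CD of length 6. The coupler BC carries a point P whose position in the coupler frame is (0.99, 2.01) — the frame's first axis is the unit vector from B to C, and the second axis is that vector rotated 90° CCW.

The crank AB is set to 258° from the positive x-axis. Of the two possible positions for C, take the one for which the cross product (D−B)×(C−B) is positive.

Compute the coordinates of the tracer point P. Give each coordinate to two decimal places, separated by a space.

-2.50 -2.41

A=(0,0), D=(6.00,0)
B = A + 4.00·(cos258°, sin258°) = (-0.8316, -3.9126)
|BD| = 7.8727
circle(B,8.00) ∩ circle(D,6.00): a=5.7147, h=5.5985
  candidates: C₊=(1.3450,3.7856) cross=44.075; C₋=(6.9096,-5.9306) cross=-44.075
  mode + wants cross > 0 → take C=(1.3450,3.7856) (cross=44.075)
ex = (C−B)/|BC| = (0.2721,0.9623); ey = (-0.9623,0.2721)
P = B + 0.99·ex + 2.01·ey = (-2.4965,-2.4131)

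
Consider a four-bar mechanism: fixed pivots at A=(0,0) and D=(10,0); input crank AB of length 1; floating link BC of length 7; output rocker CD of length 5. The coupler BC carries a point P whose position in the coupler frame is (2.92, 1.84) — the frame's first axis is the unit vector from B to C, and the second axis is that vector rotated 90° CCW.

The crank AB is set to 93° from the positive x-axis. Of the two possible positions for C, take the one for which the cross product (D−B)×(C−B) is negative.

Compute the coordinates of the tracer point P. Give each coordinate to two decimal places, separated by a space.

A=(0,0), D=(10.00,0)
B = A + 1.00·(cos93°, sin93°) = (-0.0523, 0.9986)
|BD| = 10.1018
circle(B,7.00) ∩ circle(D,5.00): a=6.2388, h=3.1745
  candidates: C₊=(6.4697,3.5408) cross=32.068; C₋=(5.8421,-2.7770) cross=-32.068
  mode - wants cross < 0 → take C=(5.8421,-2.7770) (cross=-32.068)
ex = (C−B)/|BC| = (0.8421,-0.5394); ey = (0.5394,0.8421)
P = B + 2.92·ex + 1.84·ey = (3.3989,0.9730)

3.40 0.97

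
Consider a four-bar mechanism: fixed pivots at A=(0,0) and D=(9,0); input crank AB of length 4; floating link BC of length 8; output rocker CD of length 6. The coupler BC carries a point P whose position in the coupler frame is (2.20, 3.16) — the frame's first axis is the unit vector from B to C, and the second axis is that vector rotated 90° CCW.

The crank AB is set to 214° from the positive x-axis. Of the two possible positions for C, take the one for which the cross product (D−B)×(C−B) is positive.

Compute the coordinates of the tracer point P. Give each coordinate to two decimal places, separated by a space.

-3.20 1.61

A=(0,0), D=(9.00,0)
B = A + 4.00·(cos214°, sin214°) = (-3.3162, -2.2368)
|BD| = 12.5176
circle(B,8.00) ∩ circle(D,6.00): a=7.3772, h=3.0946
  candidates: C₊=(3.3894,2.1262) cross=38.737; C₋=(4.4953,-3.9633) cross=-38.737
  mode + wants cross > 0 → take C=(3.3894,2.1262) (cross=38.737)
ex = (C−B)/|BC| = (0.8382,0.5454); ey = (-0.5454,0.8382)
P = B + 2.20·ex + 3.16·ey = (-3.1955,1.6117)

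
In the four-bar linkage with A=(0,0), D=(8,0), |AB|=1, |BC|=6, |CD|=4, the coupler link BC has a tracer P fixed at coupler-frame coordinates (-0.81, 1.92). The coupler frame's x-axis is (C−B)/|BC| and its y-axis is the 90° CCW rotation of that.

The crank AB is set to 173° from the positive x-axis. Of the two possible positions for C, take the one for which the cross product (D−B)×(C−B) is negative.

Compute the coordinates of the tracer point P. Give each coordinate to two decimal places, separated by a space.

A=(0,0), D=(8.00,0)
B = A + 1.00·(cos173°, sin173°) = (-0.9925, 0.1219)
|BD| = 8.9934
circle(B,6.00) ∩ circle(D,4.00): a=5.6086, h=2.1315
  candidates: C₊=(4.6444,2.1772) cross=19.170; C₋=(4.5867,-2.0855) cross=-19.170
  mode - wants cross < 0 → take C=(4.5867,-2.0855) (cross=-19.170)
ex = (C−B)/|BC| = (0.9299,-0.3679); ey = (0.3679,0.9299)
P = B + -0.81·ex + 1.92·ey = (-1.0394,2.2052)

-1.04 2.21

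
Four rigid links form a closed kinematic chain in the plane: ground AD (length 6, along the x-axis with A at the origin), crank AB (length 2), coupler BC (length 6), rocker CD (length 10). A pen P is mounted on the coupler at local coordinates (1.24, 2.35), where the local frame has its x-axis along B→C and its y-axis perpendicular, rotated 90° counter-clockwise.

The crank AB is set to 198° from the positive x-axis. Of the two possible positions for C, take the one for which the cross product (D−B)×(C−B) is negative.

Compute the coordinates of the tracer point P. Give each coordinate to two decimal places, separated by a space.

0.52 -1.70

A=(0,0), D=(6.00,0)
B = A + 2.00·(cos198°, sin198°) = (-1.9021, -0.6180)
|BD| = 7.9262
circle(B,6.00) ∩ circle(D,10.00): a=-0.0741, h=5.9995
  candidates: C₊=(-2.4438,5.3575) cross=47.554; C₋=(-1.5082,-6.6051) cross=-47.554
  mode - wants cross < 0 → take C=(-1.5082,-6.6051) (cross=-47.554)
ex = (C−B)/|BC| = (0.0657,-0.9978); ey = (0.9978,0.0657)
P = B + 1.24·ex + 2.35·ey = (0.5242,-1.7011)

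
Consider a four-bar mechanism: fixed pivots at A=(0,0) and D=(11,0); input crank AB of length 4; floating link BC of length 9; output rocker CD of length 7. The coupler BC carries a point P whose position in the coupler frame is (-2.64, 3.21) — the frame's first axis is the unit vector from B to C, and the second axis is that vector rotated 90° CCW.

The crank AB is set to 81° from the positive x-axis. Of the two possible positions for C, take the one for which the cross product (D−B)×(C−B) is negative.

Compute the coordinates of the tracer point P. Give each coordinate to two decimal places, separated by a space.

A=(0,0), D=(11.00,0)
B = A + 4.00·(cos81°, sin81°) = (0.6257, 3.9508)
|BD| = 11.1011
circle(B,9.00) ∩ circle(D,7.00): a=6.9918, h=5.6669
  candidates: C₊=(9.1766,6.7583) cross=62.909; C₋=(5.1430,-3.8335) cross=-62.909
  mode - wants cross < 0 → take C=(5.1430,-3.8335) (cross=-62.909)
ex = (C−B)/|BC| = (0.5019,-0.8649); ey = (0.8649,0.5019)
P = B + -2.64·ex + 3.21·ey = (2.0771,7.8453)

2.08 7.85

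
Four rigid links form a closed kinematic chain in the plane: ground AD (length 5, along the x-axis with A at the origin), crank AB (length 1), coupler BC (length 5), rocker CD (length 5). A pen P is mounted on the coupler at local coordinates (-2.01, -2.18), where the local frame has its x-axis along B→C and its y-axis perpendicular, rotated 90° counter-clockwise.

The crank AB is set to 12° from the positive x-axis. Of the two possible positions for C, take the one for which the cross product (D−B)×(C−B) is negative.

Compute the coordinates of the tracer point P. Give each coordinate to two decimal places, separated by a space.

-1.77 1.31

A=(0,0), D=(5.00,0)
B = A + 1.00·(cos12°, sin12°) = (0.9781, 0.2079)
|BD| = 4.0272
circle(B,5.00) ∩ circle(D,5.00): a=2.0136, h=4.5766
  candidates: C₊=(3.2253,4.6745) cross=18.431; C₋=(2.7528,-4.4666) cross=-18.431
  mode - wants cross < 0 → take C=(2.7528,-4.4666) (cross=-18.431)
ex = (C−B)/|BC| = (0.3549,-0.9349); ey = (0.9349,0.3549)
P = B + -2.01·ex + -2.18·ey = (-1.7733,1.3133)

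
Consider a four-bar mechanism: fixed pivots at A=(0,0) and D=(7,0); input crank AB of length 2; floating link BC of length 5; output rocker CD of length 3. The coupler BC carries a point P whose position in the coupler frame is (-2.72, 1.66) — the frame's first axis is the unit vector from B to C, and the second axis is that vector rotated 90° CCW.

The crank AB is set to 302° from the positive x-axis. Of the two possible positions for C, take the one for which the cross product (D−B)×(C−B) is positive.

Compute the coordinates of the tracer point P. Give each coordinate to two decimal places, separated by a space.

-2.04 -2.43

A=(0,0), D=(7.00,0)
B = A + 2.00·(cos302°, sin302°) = (1.0598, -1.6961)
|BD| = 6.1776
circle(B,5.00) ∩ circle(D,3.00): a=4.3838, h=2.4047
  candidates: C₊=(4.6149,1.8198) cross=14.855; C₋=(5.9354,-2.8047) cross=-14.855
  mode + wants cross > 0 → take C=(4.6149,1.8198) (cross=14.855)
ex = (C−B)/|BC| = (0.7110,0.7032); ey = (-0.7032,0.7110)
P = B + -2.72·ex + 1.66·ey = (-2.0414,-2.4284)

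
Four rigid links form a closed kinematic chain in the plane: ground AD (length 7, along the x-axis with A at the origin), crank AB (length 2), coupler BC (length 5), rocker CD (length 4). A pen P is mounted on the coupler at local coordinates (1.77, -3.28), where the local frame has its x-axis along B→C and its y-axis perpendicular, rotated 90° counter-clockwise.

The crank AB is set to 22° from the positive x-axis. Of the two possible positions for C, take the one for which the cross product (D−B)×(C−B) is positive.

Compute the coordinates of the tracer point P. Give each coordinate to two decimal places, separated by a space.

A=(0,0), D=(7.00,0)
B = A + 2.00·(cos22°, sin22°) = (1.8544, 0.7492)
|BD| = 5.1999
circle(B,5.00) ∩ circle(D,4.00): a=3.4653, h=3.6044
  candidates: C₊=(5.8029,3.8167) cross=18.742; C₋=(4.7642,-3.3168) cross=-18.742
  mode + wants cross > 0 → take C=(5.8029,3.8167) (cross=18.742)
ex = (C−B)/|BC| = (0.7897,0.6135); ey = (-0.6135,0.7897)
P = B + 1.77·ex + -3.28·ey = (5.2644,-0.7551)

5.26 -0.76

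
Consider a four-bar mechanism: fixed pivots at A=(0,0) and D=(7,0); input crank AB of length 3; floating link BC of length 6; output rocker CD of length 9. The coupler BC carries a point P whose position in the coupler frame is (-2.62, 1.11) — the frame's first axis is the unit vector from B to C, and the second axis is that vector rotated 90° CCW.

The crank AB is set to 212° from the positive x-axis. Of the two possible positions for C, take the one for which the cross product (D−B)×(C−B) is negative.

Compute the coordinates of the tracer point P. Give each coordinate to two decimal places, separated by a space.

-3.10 1.20

A=(0,0), D=(7.00,0)
B = A + 3.00·(cos212°, sin212°) = (-2.5441, -1.5898)
|BD| = 9.6756
circle(B,6.00) ∩ circle(D,9.00): a=2.5124, h=5.4487
  candidates: C₊=(-0.9611,4.1977) cross=52.719; C₋=(0.8293,-6.5516) cross=-52.719
  mode - wants cross < 0 → take C=(0.8293,-6.5516) (cross=-52.719)
ex = (C−B)/|BC| = (0.5622,-0.8270); ey = (0.8270,0.5622)
P = B + -2.62·ex + 1.11·ey = (-3.0993,1.2010)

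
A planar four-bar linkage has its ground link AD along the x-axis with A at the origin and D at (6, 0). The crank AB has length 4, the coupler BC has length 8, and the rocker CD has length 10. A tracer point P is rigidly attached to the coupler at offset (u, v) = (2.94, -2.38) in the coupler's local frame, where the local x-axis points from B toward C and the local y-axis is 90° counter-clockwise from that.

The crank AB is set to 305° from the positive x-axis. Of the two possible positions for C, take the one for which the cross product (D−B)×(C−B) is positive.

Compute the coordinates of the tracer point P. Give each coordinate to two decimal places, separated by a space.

A=(0,0), D=(6.00,0)
B = A + 4.00·(cos305°, sin305°) = (2.2943, -3.2766)
|BD| = 4.9465
circle(B,8.00) ∩ circle(D,10.00): a=-1.1656, h=7.9146
  candidates: C₊=(-3.8216,1.8805) cross=39.150; C₋=(6.6638,-9.9779) cross=-39.150
  mode + wants cross > 0 → take C=(-3.8216,1.8805) (cross=39.150)
ex = (C−B)/|BC| = (-0.7645,0.6446); ey = (-0.6446,-0.7645)
P = B + 2.94·ex + -2.38·ey = (1.5810,0.4381)

1.58 0.44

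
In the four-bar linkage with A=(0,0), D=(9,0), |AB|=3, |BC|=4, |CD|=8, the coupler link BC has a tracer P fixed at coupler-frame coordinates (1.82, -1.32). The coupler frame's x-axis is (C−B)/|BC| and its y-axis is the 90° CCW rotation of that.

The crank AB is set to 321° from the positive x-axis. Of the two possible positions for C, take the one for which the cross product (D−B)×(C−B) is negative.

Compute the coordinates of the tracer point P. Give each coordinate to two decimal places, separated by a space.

A=(0,0), D=(9.00,0)
B = A + 3.00·(cos321°, sin321°) = (2.3314, -1.8880)
|BD| = 6.9307
circle(B,4.00) ∩ circle(D,8.00): a=0.0025, h=4.0000
  candidates: C₊=(1.2442,1.9614) cross=27.723; C₋=(3.4234,-5.7360) cross=-27.723
  mode - wants cross < 0 → take C=(3.4234,-5.7360) (cross=-27.723)
ex = (C−B)/|BC| = (0.2730,-0.9620); ey = (0.9620,0.2730)
P = B + 1.82·ex + -1.32·ey = (1.5584,-3.9992)

1.56 -4.00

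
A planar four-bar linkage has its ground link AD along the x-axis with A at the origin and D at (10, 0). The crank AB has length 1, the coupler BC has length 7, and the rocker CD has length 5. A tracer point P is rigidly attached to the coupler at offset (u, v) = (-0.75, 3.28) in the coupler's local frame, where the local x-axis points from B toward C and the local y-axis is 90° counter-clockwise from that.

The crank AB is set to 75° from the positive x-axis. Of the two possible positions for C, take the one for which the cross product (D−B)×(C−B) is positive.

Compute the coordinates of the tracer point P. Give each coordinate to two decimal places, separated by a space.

-1.73 3.68

A=(0,0), D=(10.00,0)
B = A + 1.00·(cos75°, sin75°) = (0.2588, 0.9659)
|BD| = 9.7890
circle(B,7.00) ∩ circle(D,5.00): a=6.1203, h=3.3973
  candidates: C₊=(6.6845,3.7427) cross=33.256; C₋=(6.0141,-3.0187) cross=-33.256
  mode + wants cross > 0 → take C=(6.6845,3.7427) (cross=33.256)
ex = (C−B)/|BC| = (0.9180,0.3967); ey = (-0.3967,0.9180)
P = B + -0.75·ex + 3.28·ey = (-1.7308,3.6793)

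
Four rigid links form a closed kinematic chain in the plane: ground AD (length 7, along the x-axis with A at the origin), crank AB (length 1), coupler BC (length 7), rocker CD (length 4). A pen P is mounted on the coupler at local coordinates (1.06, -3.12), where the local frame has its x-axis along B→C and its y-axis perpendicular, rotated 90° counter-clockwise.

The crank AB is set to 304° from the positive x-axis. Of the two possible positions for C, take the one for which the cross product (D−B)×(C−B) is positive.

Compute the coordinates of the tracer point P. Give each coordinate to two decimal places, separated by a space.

3.42 -2.46

A=(0,0), D=(7.00,0)
B = A + 1.00·(cos304°, sin304°) = (0.5592, -0.8290)
|BD| = 6.4939
circle(B,7.00) ∩ circle(D,4.00): a=5.7878, h=3.9372
  candidates: C₊=(5.7970,3.8148) cross=25.568; C₋=(6.8023,-3.9951) cross=-25.568
  mode + wants cross > 0 → take C=(5.7970,3.8148) (cross=25.568)
ex = (C−B)/|BC| = (0.7483,0.6634); ey = (-0.6634,0.7483)
P = B + 1.06·ex + -3.12·ey = (3.4222,-2.4604)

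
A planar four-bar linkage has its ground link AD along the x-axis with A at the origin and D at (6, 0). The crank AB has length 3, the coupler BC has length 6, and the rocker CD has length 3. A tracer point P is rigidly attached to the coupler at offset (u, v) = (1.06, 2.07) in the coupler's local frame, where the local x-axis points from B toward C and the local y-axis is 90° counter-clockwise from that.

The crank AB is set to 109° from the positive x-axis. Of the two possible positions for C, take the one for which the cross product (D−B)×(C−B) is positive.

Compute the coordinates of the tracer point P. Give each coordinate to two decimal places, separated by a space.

A=(0,0), D=(6.00,0)
B = A + 3.00·(cos109°, sin109°) = (-0.9767, 2.8366)
|BD| = 7.5313
circle(B,6.00) ∩ circle(D,3.00): a=5.5582, h=2.2598
  candidates: C₊=(5.0233,2.8366) cross=17.019; C₋=(3.3210,-1.3503) cross=-17.019
  mode + wants cross > 0 → take C=(5.0233,2.8366) (cross=17.019)
ex = (C−B)/|BC| = (1.0000,-0.0000); ey = (0.0000,1.0000)
P = B + 1.06·ex + 2.07·ey = (0.0833,4.9066)

0.08 4.91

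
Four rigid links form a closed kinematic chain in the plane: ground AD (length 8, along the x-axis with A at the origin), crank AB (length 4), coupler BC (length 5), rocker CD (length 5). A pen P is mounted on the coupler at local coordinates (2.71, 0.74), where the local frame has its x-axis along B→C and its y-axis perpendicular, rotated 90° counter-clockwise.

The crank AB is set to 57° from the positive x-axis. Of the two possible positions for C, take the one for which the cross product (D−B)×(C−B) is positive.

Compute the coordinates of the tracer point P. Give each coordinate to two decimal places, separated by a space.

A=(0,0), D=(8.00,0)
B = A + 4.00·(cos57°, sin57°) = (2.1786, 3.3547)
|BD| = 6.7189
circle(B,5.00) ∩ circle(D,5.00): a=3.3594, h=3.7033
  candidates: C₊=(6.9383,4.8860) cross=24.882; C₋=(3.2403,-1.5313) cross=-24.882
  mode + wants cross > 0 → take C=(6.9383,4.8860) (cross=24.882)
ex = (C−B)/|BC| = (0.9519,0.3063); ey = (-0.3063,0.9519)
P = B + 2.71·ex + 0.74·ey = (4.5317,4.8891)

4.53 4.89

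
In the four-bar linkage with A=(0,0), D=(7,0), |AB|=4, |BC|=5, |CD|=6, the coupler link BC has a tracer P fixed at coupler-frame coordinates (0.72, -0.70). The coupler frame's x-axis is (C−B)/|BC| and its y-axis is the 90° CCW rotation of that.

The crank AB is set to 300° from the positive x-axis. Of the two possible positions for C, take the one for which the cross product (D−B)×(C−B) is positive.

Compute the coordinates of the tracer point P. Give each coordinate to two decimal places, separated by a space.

2.57 -2.64

A=(0,0), D=(7.00,0)
B = A + 4.00·(cos300°, sin300°) = (2.0000, -3.4641)
|BD| = 6.0828
circle(B,5.00) ∩ circle(D,6.00): a=2.1372, h=4.5202
  candidates: C₊=(1.1825,1.4686) cross=27.495; C₋=(6.3310,-5.9626) cross=-27.495
  mode + wants cross > 0 → take C=(1.1825,1.4686) (cross=27.495)
ex = (C−B)/|BC| = (-0.1635,0.9865); ey = (-0.9865,-0.1635)
P = B + 0.72·ex + -0.70·ey = (2.5729,-2.6393)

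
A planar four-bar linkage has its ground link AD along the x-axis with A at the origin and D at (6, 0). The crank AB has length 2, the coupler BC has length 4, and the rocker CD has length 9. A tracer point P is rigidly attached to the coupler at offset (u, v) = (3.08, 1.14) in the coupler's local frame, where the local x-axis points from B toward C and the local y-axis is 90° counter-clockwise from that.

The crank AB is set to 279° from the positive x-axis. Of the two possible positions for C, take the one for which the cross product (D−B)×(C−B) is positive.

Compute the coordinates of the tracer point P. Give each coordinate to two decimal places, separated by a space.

-2.88 -1.19

A=(0,0), D=(6.00,0)
B = A + 2.00·(cos279°, sin279°) = (0.3129, -1.9754)
|BD| = 6.0204
circle(B,4.00) ∩ circle(D,9.00): a=-2.3881, h=3.2089
  candidates: C₊=(-2.9959,0.2723) cross=19.319; C₋=(-0.8901,-5.7902) cross=-19.319
  mode + wants cross > 0 → take C=(-2.9959,0.2723) (cross=19.319)
ex = (C−B)/|BC| = (-0.8272,0.5619); ey = (-0.5619,-0.8272)
P = B + 3.08·ex + 1.14·ey = (-2.8755,-1.1876)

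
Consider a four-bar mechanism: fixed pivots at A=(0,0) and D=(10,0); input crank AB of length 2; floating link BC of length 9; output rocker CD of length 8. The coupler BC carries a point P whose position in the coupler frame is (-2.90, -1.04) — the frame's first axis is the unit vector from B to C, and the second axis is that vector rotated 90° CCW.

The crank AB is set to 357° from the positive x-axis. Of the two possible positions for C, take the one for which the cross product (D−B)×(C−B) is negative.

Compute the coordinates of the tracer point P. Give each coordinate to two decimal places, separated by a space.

A=(0,0), D=(10.00,0)
B = A + 2.00·(cos357°, sin357°) = (1.9973, -0.1047)
|BD| = 8.0034
circle(B,9.00) ∩ circle(D,8.00): a=5.0638, h=7.4403
  candidates: C₊=(6.9633,7.4012) cross=59.548; C₋=(7.1579,-7.4781) cross=-59.548
  mode - wants cross < 0 → take C=(7.1579,-7.4781) (cross=-59.548)
ex = (C−B)/|BC| = (0.5734,-0.8193); ey = (0.8193,0.5734)
P = B + -2.90·ex + -1.04·ey = (-0.5177,1.6749)

-0.52 1.67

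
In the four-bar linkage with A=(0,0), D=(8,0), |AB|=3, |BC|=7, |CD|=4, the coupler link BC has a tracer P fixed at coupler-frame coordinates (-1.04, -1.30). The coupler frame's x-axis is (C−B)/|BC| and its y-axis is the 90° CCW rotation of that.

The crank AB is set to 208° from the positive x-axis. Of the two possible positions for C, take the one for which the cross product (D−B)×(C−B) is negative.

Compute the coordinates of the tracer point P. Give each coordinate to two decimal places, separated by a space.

A=(0,0), D=(8.00,0)
B = A + 3.00·(cos208°, sin208°) = (-2.6488, -1.4084)
|BD| = 10.7416
circle(B,7.00) ∩ circle(D,4.00): a=6.9069, h=1.1380
  candidates: C₊=(4.0492,0.6254) cross=12.224; C₋=(4.3476,-1.6310) cross=-12.224
  mode - wants cross < 0 → take C=(4.3476,-1.6310) (cross=-12.224)
ex = (C−B)/|BC| = (0.9995,-0.0318); ey = (0.0318,0.9995)
P = B + -1.04·ex + -1.30·ey = (-3.7297,-2.6747)

-3.73 -2.67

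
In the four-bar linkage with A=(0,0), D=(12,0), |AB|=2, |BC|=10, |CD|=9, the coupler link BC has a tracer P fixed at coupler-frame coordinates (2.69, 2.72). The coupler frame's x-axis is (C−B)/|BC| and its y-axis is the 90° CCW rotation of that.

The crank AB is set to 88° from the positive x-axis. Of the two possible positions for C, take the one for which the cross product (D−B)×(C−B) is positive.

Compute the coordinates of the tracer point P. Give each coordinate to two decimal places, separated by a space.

A=(0,0), D=(12.00,0)
B = A + 2.00·(cos88°, sin88°) = (0.0698, 1.9988)
|BD| = 12.0965
circle(B,10.00) ∩ circle(D,9.00): a=6.8336, h=7.3008
  candidates: C₊=(8.0158,8.0701) cross=88.314; C₋=(5.6031,-6.3308) cross=-88.314
  mode + wants cross > 0 → take C=(8.0158,8.0701) (cross=88.314)
ex = (C−B)/|BC| = (0.7946,0.6071); ey = (-0.6071,0.7946)
P = B + 2.69·ex + 2.72·ey = (0.5559,5.7933)

0.56 5.79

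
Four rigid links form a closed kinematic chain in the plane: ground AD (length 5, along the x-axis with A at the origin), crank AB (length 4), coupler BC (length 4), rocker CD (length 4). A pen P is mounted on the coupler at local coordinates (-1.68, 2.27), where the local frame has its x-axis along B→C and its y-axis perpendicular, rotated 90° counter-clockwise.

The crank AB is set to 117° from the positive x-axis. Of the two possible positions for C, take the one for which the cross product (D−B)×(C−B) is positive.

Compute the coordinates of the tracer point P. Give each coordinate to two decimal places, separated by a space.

-3.00 6.13

A=(0,0), D=(5.00,0)
B = A + 4.00·(cos117°, sin117°) = (-1.8160, 3.5640)
|BD| = 7.6915
circle(B,4.00) ∩ circle(D,4.00): a=3.8458, h=1.1000
  candidates: C₊=(2.1017,2.7568) cross=8.461; C₋=(1.0823,0.8072) cross=-8.461
  mode + wants cross > 0 → take C=(2.1017,2.7568) (cross=8.461)
ex = (C−B)/|BC| = (0.9794,-0.2018); ey = (0.2018,0.9794)
P = B + -1.68·ex + 2.27·ey = (-3.0033,6.1263)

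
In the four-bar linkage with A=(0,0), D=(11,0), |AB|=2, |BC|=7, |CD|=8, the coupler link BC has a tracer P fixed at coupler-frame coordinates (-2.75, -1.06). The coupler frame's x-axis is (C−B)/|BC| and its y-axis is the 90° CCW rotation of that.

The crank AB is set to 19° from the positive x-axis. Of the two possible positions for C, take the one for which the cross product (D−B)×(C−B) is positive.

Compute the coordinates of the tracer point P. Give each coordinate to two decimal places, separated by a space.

1.11 -2.19

A=(0,0), D=(11.00,0)
B = A + 2.00·(cos19°, sin19°) = (1.8910, 0.6511)
|BD| = 9.1322
circle(B,7.00) ∩ circle(D,8.00): a=3.7448, h=5.9141
  candidates: C₊=(6.0480,6.2831) cross=54.009; C₋=(5.2047,-5.5149) cross=-54.009
  mode + wants cross > 0 → take C=(6.0480,6.2831) (cross=54.009)
ex = (C−B)/|BC| = (0.5939,0.8046); ey = (-0.8046,0.5939)
P = B + -2.75·ex + -1.06·ey = (1.1108,-2.1909)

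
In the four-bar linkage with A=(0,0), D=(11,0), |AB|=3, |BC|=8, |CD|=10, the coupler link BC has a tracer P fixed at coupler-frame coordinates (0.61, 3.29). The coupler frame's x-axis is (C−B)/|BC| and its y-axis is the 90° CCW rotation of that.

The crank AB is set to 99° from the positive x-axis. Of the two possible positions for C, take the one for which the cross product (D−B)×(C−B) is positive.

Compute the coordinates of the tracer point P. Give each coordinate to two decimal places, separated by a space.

-2.22 5.81

A=(0,0), D=(11.00,0)
B = A + 3.00·(cos99°, sin99°) = (-0.4693, 2.9631)
|BD| = 11.8459
circle(B,8.00) ∩ circle(D,10.00): a=4.4034, h=6.6791
  candidates: C₊=(5.4648,8.3284) cross=79.119; C₋=(2.1235,-4.6051) cross=-79.119
  mode + wants cross > 0 → take C=(5.4648,8.3284) (cross=79.119)
ex = (C−B)/|BC| = (0.7418,0.6707); ey = (-0.6707,0.7418)
P = B + 0.61·ex + 3.29·ey = (-2.2233,5.8126)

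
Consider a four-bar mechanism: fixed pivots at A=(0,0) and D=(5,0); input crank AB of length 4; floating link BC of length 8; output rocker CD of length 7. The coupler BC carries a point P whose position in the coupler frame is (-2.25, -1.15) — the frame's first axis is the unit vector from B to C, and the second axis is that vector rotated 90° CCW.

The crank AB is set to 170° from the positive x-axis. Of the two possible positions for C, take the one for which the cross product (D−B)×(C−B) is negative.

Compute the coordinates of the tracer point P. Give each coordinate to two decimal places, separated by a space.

-6.22 1.79

A=(0,0), D=(5.00,0)
B = A + 4.00·(cos170°, sin170°) = (-3.9392, 0.6946)
|BD| = 8.9662
circle(B,8.00) ∩ circle(D,7.00): a=5.3196, h=5.9751
  candidates: C₊=(1.8272,6.2397) cross=53.574; C₋=(0.9015,-5.6747) cross=-53.574
  mode - wants cross < 0 → take C=(0.9015,-5.6747) (cross=-53.574)
ex = (C−B)/|BC| = (0.6051,-0.7962); ey = (0.7962,0.6051)
P = B + -2.25·ex + -1.15·ey = (-6.2163,1.7901)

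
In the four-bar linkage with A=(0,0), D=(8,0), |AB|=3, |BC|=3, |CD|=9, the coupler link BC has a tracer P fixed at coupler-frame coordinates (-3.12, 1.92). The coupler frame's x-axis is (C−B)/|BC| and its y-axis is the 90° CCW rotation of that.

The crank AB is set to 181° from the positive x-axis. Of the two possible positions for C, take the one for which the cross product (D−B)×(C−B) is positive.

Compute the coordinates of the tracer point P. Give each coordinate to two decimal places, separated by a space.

A=(0,0), D=(8.00,0)
B = A + 3.00·(cos181°, sin181°) = (-2.9995, -0.0524)
|BD| = 10.9997
circle(B,3.00) ∩ circle(D,9.00): a=2.2270, h=2.0101
  candidates: C₊=(-0.7821,1.9683) cross=22.110; C₋=(-0.7630,-2.0518) cross=-22.110
  mode + wants cross > 0 → take C=(-0.7821,1.9683) (cross=22.110)
ex = (C−B)/|BC| = (0.7391,0.6736); ey = (-0.6736,0.7391)
P = B + -3.12·ex + 1.92·ey = (-6.5989,-0.7347)

-6.60 -0.73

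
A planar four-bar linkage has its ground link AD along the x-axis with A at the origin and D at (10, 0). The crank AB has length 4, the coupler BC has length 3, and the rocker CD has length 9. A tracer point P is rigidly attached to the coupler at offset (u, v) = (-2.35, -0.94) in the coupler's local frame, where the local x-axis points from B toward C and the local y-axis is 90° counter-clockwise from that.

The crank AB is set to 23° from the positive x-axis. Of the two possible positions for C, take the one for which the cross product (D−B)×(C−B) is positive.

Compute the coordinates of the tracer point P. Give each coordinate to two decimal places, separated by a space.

5.81 0.20

A=(0,0), D=(10.00,0)
B = A + 4.00·(cos23°, sin23°) = (3.6820, 1.5629)
|BD| = 6.5084
circle(B,3.00) ∩ circle(D,9.00): a=-2.2771, h=1.9532
  candidates: C₊=(1.9406,4.0058) cross=12.712; C₋=(1.0025,0.2137) cross=-12.712
  mode + wants cross > 0 → take C=(1.9406,4.0058) (cross=12.712)
ex = (C−B)/|BC| = (-0.5805,0.8143); ey = (-0.8143,-0.5805)
P = B + -2.35·ex + -0.94·ey = (5.8116,0.1950)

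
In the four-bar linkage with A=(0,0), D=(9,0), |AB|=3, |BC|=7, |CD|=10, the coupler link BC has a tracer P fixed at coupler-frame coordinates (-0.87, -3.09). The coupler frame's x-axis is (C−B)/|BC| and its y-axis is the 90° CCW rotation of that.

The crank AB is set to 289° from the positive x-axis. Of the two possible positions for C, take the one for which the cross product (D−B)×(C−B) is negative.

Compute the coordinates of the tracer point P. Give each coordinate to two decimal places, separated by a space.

A=(0,0), D=(9.00,0)
B = A + 3.00·(cos289°, sin289°) = (0.9767, -2.8366)
|BD| = 8.5100
circle(B,7.00) ∩ circle(D,10.00): a=1.2585, h=6.8859
  candidates: C₊=(-0.1320,4.0751) cross=58.599; C₋=(4.4585,-8.9092) cross=-58.599
  mode - wants cross < 0 → take C=(4.4585,-8.9092) (cross=-58.599)
ex = (C−B)/|BC| = (0.4974,-0.8675); ey = (0.8675,0.4974)
P = B + -0.87·ex + -3.09·ey = (-2.1367,-3.6188)

-2.14 -3.62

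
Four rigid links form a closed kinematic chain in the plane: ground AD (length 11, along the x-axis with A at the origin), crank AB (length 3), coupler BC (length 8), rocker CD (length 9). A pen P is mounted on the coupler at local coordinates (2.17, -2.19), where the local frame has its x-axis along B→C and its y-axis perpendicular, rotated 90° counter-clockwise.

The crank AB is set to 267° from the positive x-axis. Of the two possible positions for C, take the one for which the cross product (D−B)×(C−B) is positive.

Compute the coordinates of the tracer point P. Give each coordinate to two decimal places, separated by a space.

A=(0,0), D=(11.00,0)
B = A + 3.00·(cos267°, sin267°) = (-0.1570, -2.9959)
|BD| = 11.5522
circle(B,8.00) ∩ circle(D,9.00): a=5.0403, h=6.2125
  candidates: C₊=(3.0998,4.3112) cross=71.768; C₋=(6.3220,-7.6887) cross=-71.768
  mode + wants cross > 0 → take C=(3.0998,4.3112) (cross=71.768)
ex = (C−B)/|BC| = (0.4071,0.9134); ey = (-0.9134,0.4071)
P = B + 2.17·ex + -2.19·ey = (2.7267,-1.9054)

2.73 -1.91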